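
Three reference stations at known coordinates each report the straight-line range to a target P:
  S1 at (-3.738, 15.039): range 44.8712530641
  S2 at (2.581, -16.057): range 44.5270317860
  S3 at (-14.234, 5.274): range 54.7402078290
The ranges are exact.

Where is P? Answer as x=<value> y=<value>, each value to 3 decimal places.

eq1: (x + 3.738)² + (y − 15.039)² = 44.8712530641²
eq2: (x − 2.581)² + (y + 16.057)² = 44.5270317860²
eq3: (x + 14.234)² + (y − 5.274)² = 54.7402078290²
eq3−eq1, eq3−eq2 (x²,y² cancel):
  20.992·x + 19.530·y = 992.783335
  33.630·x − 42.662·y = 1047.900771
det = 20.992·-42.662 − 19.530·33.630 = -1552.354604
x = (992.783335·-42.662 − 19.530·1047.900771) / -1552.354604 = 40.467316
y = (20.992·1047.900771 − 992.783335·33.630) / -1552.354604 = 7.337093

x=40.467 y=7.337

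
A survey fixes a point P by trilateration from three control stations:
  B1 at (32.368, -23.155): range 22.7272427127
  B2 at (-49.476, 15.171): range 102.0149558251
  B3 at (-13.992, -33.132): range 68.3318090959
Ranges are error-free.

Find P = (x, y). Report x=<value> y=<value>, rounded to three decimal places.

eq1: (x − 32.368)² + (y + 23.155)² = 22.7272427127²
eq2: (x + 49.476)² + (y − 15.171)² = 102.0149558251²
eq3: (x + 13.992)² + (y + 33.132)² = 68.3318090959²
eq2−eq1, eq2−eq3 (x²,y² cancel):
  163.688·x − 76.652·y = 8796.331283
  70.968·x − 96.606·y = 4353.286749
det = 163.688·-96.606 − -76.652·70.968 = -10373.403792
x = (8796.331283·-96.606 − -76.652·4353.286749) / -10373.403792 = 49.751292
y = (163.688·4353.286749 − 8796.331283·70.968) / -10373.403792 = -8.514347

x=49.751 y=-8.514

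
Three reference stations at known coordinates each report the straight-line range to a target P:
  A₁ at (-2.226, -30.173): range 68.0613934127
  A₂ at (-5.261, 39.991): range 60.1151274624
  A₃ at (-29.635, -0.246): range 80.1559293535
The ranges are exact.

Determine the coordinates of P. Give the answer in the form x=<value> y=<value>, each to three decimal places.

x=49.161 y=14.456

eq1: (x + 2.226)² + (y + 30.173)² = 68.0613934127²
eq2: (x + 5.261)² + (y − 39.991)² = 60.1151274624²
eq3: (x + 29.635)² + (y + 0.246)² = 80.1559293535²
eq1−eq3, eq1−eq2 (x²,y² cancel):
  -54.818·x + 59.854·y = -1829.691001
  -6.070·x + 140.328·y = 1730.117920
det = -54.818·140.328 − 59.854·-6.070 = -7329.186524
x = (-1829.691001·140.328 − 59.854·1730.117920) / -7329.186524 = 49.161166
y = (-54.818·1730.117920 − -1829.691001·-6.070) / -7329.186524 = 14.455605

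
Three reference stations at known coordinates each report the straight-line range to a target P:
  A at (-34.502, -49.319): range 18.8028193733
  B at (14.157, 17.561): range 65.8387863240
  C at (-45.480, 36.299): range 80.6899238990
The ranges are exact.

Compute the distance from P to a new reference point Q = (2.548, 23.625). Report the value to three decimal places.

eq1: (x + 34.502)² + (y + 49.319)² = 18.8028193733²
eq2: (x − 14.157)² + (y − 17.561)² = 65.8387863240²
eq3: (x + 45.480)² + (y − 36.299)² = 80.6899238990²
eq1−eq2, eq1−eq3 (x²,y² cancel):
  97.318·x + 133.760·y = -7095.142163
  -21.956·x + 171.236·y = -6394.021766
det = 97.318·171.236 − 133.760·-21.956 = 19601.179608
x = (-7095.142163·171.236 − 133.760·-6394.021766) / 19601.179608 = -18.349886
y = (97.318·-6394.021766 − -7095.142163·-21.956) / 19601.179608 = -39.693241
|P − Q| = √((-18.349886 − 2.548)² + (-39.693241 − 23.625)²) = 66.677742

66.678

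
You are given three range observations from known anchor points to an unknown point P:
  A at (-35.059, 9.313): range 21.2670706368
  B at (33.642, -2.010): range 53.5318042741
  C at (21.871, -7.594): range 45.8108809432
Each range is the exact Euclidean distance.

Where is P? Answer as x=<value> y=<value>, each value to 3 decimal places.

x=-15.839 y=18.417

eq1: (x + 35.059)² + (y − 9.313)² = 21.2670706368²
eq2: (x − 33.642)² + (y + 2.010)² = 53.5318042741²
eq3: (x − 21.871)² + (y + 7.594)² = 45.8108809432²
eq3−eq1, eq3−eq2 (x²,y² cancel):
  -113.860·x + 33.814·y = 2426.204492
  23.542·x + 11.168·y = -167.202469
det = -113.860·11.168 − 33.814·23.542 = -2067.637668
x = (2426.204492·11.168 − 33.814·-167.202469) / -2067.637668 = -15.839156
y = (-113.860·-167.202469 − 2426.204492·23.542) / -2067.637668 = 18.417169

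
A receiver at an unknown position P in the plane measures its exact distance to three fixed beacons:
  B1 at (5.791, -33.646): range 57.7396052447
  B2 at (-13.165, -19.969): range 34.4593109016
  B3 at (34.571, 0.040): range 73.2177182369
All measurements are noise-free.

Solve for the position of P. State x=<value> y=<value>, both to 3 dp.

x=-38.574 y=3.308

eq1: (x − 5.791)² + (y + 33.646)² = 57.7396052447²
eq2: (x + 13.165)² + (y + 19.969)² = 34.4593109016²
eq3: (x − 34.571)² + (y − 0.040)² = 73.2177182369²
eq2−eq3, eq2−eq1 (x²,y² cancel):
  95.472·x + 40.018·y = -3550.312701
  37.912·x − 27.354·y = -1552.907095
det = 95.472·-27.354 − 40.018·37.912 = -4128.703504
x = (-3550.312701·-27.354 − 40.018·-1552.907095) / -4128.703504 = -38.573729
y = (95.472·-1552.907095 − -3550.312701·37.912) / -4128.703504 = 3.308470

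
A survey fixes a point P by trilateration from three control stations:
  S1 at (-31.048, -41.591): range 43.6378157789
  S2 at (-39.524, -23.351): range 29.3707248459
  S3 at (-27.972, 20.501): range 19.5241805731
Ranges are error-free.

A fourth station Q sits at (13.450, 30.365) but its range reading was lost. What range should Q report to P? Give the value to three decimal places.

47.138

eq1: (x + 31.048)² + (y + 41.591)² = 43.6378157789²
eq2: (x + 39.524)² + (y + 23.351)² = 29.3707248459²
eq3: (x + 27.972)² + (y − 20.501)² = 19.5241805731²
eq2−eq3, eq2−eq1 (x²,y² cancel):
  23.104·x + 87.704·y = -423.246141
  16.952·x − 36.480·y = -455.245680
det = 23.104·-36.480 − 87.704·16.952 = -2329.592128
x = (-423.246141·-36.480 − 87.704·-455.245680) / -2329.592128 = -23.766773
y = (23.104·-455.245680 − -423.246141·16.952) / -2329.592128 = 1.435070
|P − Q| = √((-23.766773 − 13.450)² + (1.435070 − 30.365)²) = 47.138403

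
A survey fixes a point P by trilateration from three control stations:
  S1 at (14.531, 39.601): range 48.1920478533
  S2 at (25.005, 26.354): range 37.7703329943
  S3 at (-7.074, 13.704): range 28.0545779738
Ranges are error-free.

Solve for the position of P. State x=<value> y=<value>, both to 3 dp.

eq1: (x − 14.531)² + (y − 39.601)² = 48.1920478533²
eq2: (x − 25.005)² + (y − 26.354)² = 37.7703329943²
eq3: (x + 7.074)² + (y − 13.704)² = 28.0545779738²
eq1−eq2, eq1−eq3 (x²,y² cancel):
  20.948·x − 26.494·y = 436.269601
  -43.210·x − 51.794·y = -6.133939
det = 20.948·-51.794 − -26.494·-43.210 = -2229.786452
x = (436.269601·-51.794 − -26.494·-6.133939) / -2229.786452 = 10.206655
y = (20.948·-6.133939 − 436.269601·-43.210) / -2229.786452 = -8.396641

x=10.207 y=-8.397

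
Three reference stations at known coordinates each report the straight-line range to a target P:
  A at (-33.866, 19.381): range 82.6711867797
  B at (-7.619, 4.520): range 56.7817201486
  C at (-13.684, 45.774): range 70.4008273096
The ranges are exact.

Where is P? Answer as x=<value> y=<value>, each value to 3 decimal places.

eq1: (x + 33.866)² + (y − 19.381)² = 82.6711867797²
eq2: (x + 7.619)² + (y − 4.520)² = 56.7817201486²
eq3: (x + 13.684)² + (y − 45.774)² = 70.4008273096²
eq1−eq2, eq1−eq3 (x²,y² cancel):
  52.494·x − 29.722·y = 2166.311825
  40.364·x + 52.786·y = 2638.230453
det = 52.494·52.786 − -29.722·40.364 = 3970.647092
x = (2166.311825·52.786 − -29.722·2638.230453) / 3970.647092 = 48.547357
y = (52.494·2638.230453 − 2166.311825·40.364) / 3970.647092 = 12.856912

x=48.547 y=12.857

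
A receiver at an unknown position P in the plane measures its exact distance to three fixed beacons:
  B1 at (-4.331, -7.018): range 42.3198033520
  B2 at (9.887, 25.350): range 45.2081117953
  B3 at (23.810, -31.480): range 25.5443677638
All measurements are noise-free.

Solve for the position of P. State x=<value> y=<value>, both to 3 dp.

eq1: (x + 4.331)² + (y + 7.018)² = 42.3198033520²
eq2: (x − 9.887)² + (y − 25.350)² = 45.2081117953²
eq3: (x − 23.810)² + (y + 31.480)² = 25.5443677638²
eq3−eq1, eq3−eq2 (x²,y² cancel):
  -56.282·x + 48.924·y = -2628.347646
  -27.846·x + 113.660·y = -2208.789879
det = -56.282·113.660 − 48.924·-27.846 = -5034.674416
x = (-2628.347646·113.660 − 48.924·-2208.789879) / -5034.674416 = 37.872391
y = (-56.282·-2208.789879 − -2628.347646·-27.846) / -5034.674416 = -10.154806

x=37.872 y=-10.155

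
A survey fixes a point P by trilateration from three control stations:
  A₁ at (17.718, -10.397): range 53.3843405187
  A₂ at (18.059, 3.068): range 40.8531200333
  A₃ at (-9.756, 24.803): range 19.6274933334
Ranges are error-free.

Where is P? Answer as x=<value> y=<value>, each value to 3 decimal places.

x=1.904 y=40.591

eq1: (x − 17.718)² + (y + 10.397)² = 53.3843405187²
eq2: (x − 18.059)² + (y − 3.068)² = 40.8531200333²
eq3: (x + 9.756)² + (y − 24.803)² = 19.6274933334²
eq2−eq1, eq2−eq3 (x²,y² cancel):
  -0.682·x − 26.930·y = -1094.425368
  -55.630·x + 43.470·y = 1658.567162
det = -0.682·43.470 − -26.930·-55.630 = -1527.762440
x = (-1094.425368·43.470 − -26.930·1658.567162) / -1527.762440 = 1.904391
y = (-0.682·1658.567162 − -1094.425368·-55.630) / -1527.762440 = 40.591406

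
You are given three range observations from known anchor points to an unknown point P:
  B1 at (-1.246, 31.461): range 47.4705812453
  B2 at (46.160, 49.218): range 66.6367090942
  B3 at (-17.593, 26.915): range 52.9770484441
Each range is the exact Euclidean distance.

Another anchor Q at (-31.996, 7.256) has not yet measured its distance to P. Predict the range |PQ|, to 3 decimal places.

eq1: (x + 1.246)² + (y − 31.461)² = 47.4705812453²
eq2: (x − 46.160)² + (y − 49.218)² = 66.6367090942²
eq3: (x + 17.593)² + (y − 26.915)² = 52.9770484441²
eq1−eq3, eq1−eq2 (x²,y² cancel):
  -32.694·x − 9.092·y = -510.527741
  94.812·x + 35.514·y = 1374.815172
det = -32.694·35.514 − -9.092·94.812 = -299.064012
x = (-510.527741·35.514 − -9.092·1374.815172) / -299.064012 = 18.828954
y = (-32.694·1374.815172 − -510.527741·94.812) / -299.064012 = -11.555884
|P − Q| = √((18.828954 − -31.996)² + (-11.555884 − 7.256)²) = 54.194677

54.195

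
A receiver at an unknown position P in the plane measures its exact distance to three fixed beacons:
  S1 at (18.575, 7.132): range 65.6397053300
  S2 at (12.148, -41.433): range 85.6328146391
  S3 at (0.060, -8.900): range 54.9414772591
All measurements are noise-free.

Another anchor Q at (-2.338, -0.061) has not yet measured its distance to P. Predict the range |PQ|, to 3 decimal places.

eq1: (x − 18.575)² + (y − 7.132)² = 65.6397053300²
eq2: (x − 12.148)² + (y + 41.433)² = 85.6328146391²
eq3: (x − 0.060)² + (y + 8.900)² = 54.9414772591²
eq2−eq1, eq2−eq3 (x²,y² cancel):
  12.854·x + 97.130·y = 1556.036683
  -24.176·x + 65.066·y = 2529.359227
det = 12.854·65.066 − 97.130·-24.176 = 3184.573244
x = (1556.036683·65.066 − 97.130·2529.359227) / 3184.573244 = -45.353511
y = (12.854·2529.359227 − 1556.036683·-24.176) / 3184.573244 = 22.022143
|P − Q| = √((-45.353511 − -2.338)² + (22.022143 − -0.061)²) = 48.352864

48.353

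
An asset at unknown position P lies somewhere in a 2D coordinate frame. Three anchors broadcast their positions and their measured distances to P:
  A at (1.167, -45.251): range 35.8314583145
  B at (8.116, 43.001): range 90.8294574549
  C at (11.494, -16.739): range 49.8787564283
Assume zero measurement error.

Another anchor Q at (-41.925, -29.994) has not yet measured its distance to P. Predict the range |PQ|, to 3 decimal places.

eq1: (x − 1.167)² + (y + 45.251)² = 35.8314583145²
eq2: (x − 8.116)² + (y − 43.001)² = 90.8294574549²
eq3: (x − 11.494)² + (y + 16.739)² = 49.8787564283²
eq3−eq1, eq3−eq2 (x²,y² cancel):
  -20.654·x − 57.024·y = 2840.705671
  -6.756·x + 119.480·y = -4259.450699
det = -20.654·119.480 − -57.024·-6.756 = -2852.994064
x = (2840.705671·119.480 − -57.024·-4259.450699) / -2852.994064 = -33.829933
y = (-20.654·-4259.450699 − 2840.705671·-6.756) / -2852.994064 = -37.562820
|P − Q| = √((-33.829933 − -41.925)² + (-37.562820 − -29.994)²) = 11.082290

11.082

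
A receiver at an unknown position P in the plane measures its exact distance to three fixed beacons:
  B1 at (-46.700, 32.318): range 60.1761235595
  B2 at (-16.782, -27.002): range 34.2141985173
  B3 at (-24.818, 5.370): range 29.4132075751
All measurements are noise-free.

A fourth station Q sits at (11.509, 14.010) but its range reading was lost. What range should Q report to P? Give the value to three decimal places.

eq1: (x + 46.700)² + (y − 32.318)² = 60.1761235595²
eq2: (x + 16.782)² + (y + 27.002)² = 34.2141985173²
eq3: (x + 24.818)² + (y − 5.370)² = 29.4132075751²
eq1−eq3, eq1−eq2 (x²,y² cancel):
  43.764·x − 53.896·y = 175.455967
  59.836·x − 118.640·y = 235.954870
det = 43.764·-118.640 − -53.896·59.836 = -1967.239904
x = (175.455967·-118.640 − -53.896·235.954870) / -1967.239904 = 4.116972
y = (43.764·235.954870 − 175.455967·59.836) / -1967.239904 = 0.087561
|P − Q| = √((4.116972 − 11.509)² + (0.087561 − 14.010)²) = 15.763133

15.763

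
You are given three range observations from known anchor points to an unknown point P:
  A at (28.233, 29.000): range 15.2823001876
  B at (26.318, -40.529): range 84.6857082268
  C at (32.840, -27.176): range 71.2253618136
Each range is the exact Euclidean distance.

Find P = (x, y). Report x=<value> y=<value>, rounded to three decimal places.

eq1: (x − 28.233)² + (y − 29.000)² = 15.2823001876²
eq2: (x − 26.318)² + (y + 40.529)² = 84.6857082268²
eq3: (x − 32.840)² + (y + 27.176)² = 71.2253618136²
eq3−eq2, eq3−eq1 (x²,y² cancel):
  -13.044·x − 26.706·y = -1580.380623
  -9.214·x + 112.352·y = 4660.605179
det = -13.044·112.352 − -26.706·-9.214 = -1711.588572
x = (-1580.380623·112.352 − -26.706·4660.605179) / -1711.588572 = 31.019605
y = (-13.044·4660.605179 − -1580.380623·-9.214) / -1711.588572 = 44.026095

x=31.020 y=44.026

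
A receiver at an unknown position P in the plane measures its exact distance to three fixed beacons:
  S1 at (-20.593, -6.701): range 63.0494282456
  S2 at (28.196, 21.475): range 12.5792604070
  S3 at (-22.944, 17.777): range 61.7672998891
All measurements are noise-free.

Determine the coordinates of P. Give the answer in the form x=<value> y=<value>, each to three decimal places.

x=38.743 y=14.619

eq1: (x + 20.593)² + (y + 6.701)² = 63.0494282456²
eq2: (x − 28.196)² + (y − 21.475)² = 12.5792604070²
eq3: (x + 22.944)² + (y − 17.777)² = 61.7672998891²
eq3−eq1, eq3−eq2 (x²,y² cancel):
  4.702·x − 48.956·y = -533.504882
  102.280·x + 7.396·y = 4070.702719
det = 4.702·7.396 − -48.956·102.280 = 5041.995672
x = (-533.504882·7.396 − -48.956·4070.702719) / 5041.995672 = 38.742501
y = (4.702·4070.702719 − -533.504882·102.280) / 5041.995672 = 14.618680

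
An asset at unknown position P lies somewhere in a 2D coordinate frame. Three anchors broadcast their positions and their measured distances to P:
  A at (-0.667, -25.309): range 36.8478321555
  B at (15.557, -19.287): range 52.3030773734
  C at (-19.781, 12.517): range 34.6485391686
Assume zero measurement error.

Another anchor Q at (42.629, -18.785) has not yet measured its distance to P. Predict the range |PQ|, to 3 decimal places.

eq1: (x + 0.667)² + (y + 25.309)² = 36.8478321555²
eq2: (x − 15.557)² + (y + 19.287)² = 52.3030773734²
eq3: (x + 19.781)² + (y − 12.517)² = 34.6485391686²
eq1−eq2, eq1−eq3 (x²,y² cancel):
  32.448·x + 12.044·y = -1404.830920
  -38.228·x + 75.652·y = 64.214348
det = 32.448·75.652 − 12.044·-38.228 = 2915.174128
x = (-1404.830920·75.652 − 12.044·64.214348) / 2915.174128 = -36.722220
y = (32.448·64.214348 − -1404.830920·-38.228) / 2915.174128 = -17.707433
|P − Q| = √((-36.722220 − 42.629)² + (-17.707433 − -18.785)²) = 79.358536

79.359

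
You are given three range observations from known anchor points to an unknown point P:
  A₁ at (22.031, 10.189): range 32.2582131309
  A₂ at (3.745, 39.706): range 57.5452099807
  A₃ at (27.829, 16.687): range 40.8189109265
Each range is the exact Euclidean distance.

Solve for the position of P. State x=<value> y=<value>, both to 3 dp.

x=5.986 y=-17.796

eq1: (x − 22.031)² + (y − 10.189)² = 32.2582131309²
eq2: (x − 3.745)² + (y − 39.706)² = 57.5452099807²
eq3: (x − 27.829)² + (y − 16.687)² = 40.8189109265²
eq3−eq1, eq3−eq2 (x²,y² cancel):
  -11.596·x − 12.996·y = 161.862647
  -48.168·x + 46.038·y = -1107.585451
det = -11.596·46.038 − -12.996·-48.168 = -1159.847976
x = (161.862647·46.038 − -12.996·-1107.585451) / -1159.847976 = 5.985567
y = (-11.596·-1107.585451 − 161.862647·-48.168) / -1159.847976 = -17.795574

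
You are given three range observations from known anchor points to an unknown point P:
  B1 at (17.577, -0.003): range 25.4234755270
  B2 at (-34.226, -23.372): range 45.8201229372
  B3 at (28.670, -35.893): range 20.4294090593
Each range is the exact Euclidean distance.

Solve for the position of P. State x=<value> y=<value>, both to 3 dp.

eq1: (x − 17.577)² + (y + 0.003)² = 25.4234755270²
eq2: (x + 34.226)² + (y + 23.372)² = 45.8201229372²
eq3: (x − 28.670)² + (y + 35.893)² = 20.4294090593²
eq2−eq1, eq2−eq3 (x²,y² cancel):
  103.606·x + 46.738·y = 44.412036
  125.792·x − 25.042·y = 2074.729800
det = 103.606·-25.042 − 46.738·125.792 = -8473.767948
x = (44.412036·-25.042 − 46.738·2074.729800) / -8473.767948 = 11.574649
y = (103.606·2074.729800 − 44.412036·125.792) / -8473.767948 = -24.707754

x=11.575 y=-24.708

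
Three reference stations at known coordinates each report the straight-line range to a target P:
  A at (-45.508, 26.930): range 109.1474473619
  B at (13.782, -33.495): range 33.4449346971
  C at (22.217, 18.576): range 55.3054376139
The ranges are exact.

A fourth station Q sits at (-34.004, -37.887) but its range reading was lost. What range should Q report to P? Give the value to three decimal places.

eq1: (x + 45.508)² + (y − 26.930)² = 109.1474473619²
eq2: (x − 13.782)² + (y + 33.495)² = 33.4449346971²
eq3: (x − 22.217)² + (y − 18.576)² = 55.3054376139²
eq3−eq1, eq3−eq2 (x²,y² cancel):
  -135.450·x + 16.708·y = -6896.933737
  -16.870·x − 104.142·y = 2413.323457
det = -135.450·-104.142 − 16.708·-16.870 = 14387.897860
x = (-6896.933737·-104.142 − 16.708·2413.323457) / 14387.897860 = 47.118674
y = (-135.450·2413.323457 − -6896.933737·-16.870) / 14387.897860 = -30.806164
|P − Q| = √((47.118674 − -34.004)² + (-30.806164 − -37.887)²) = 81.431115

81.431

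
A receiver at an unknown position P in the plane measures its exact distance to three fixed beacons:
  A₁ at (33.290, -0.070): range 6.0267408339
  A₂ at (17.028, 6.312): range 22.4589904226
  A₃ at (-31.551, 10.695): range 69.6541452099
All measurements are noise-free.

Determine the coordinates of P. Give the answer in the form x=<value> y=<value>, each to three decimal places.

x=36.235 y=-5.328

eq1: (x − 33.290)² + (y + 0.070)² = 6.0267408339²
eq2: (x − 17.028)² + (y − 6.312)² = 22.4589904226²
eq3: (x + 31.551)² + (y − 10.695)² = 69.6541452099²
eq3−eq1, eq3−eq2 (x²,y² cancel):
  129.682·x − 21.530·y = 4813.758714
  97.158·x − 8.766·y = 3567.239196
det = 129.682·-8.766 − -21.530·97.158 = 955.019328
x = (4813.758714·-8.766 − -21.530·3567.239196) / 955.019328 = 36.235132
y = (129.682·3567.239196 − 4813.758714·97.158) / 955.019328 = -5.328118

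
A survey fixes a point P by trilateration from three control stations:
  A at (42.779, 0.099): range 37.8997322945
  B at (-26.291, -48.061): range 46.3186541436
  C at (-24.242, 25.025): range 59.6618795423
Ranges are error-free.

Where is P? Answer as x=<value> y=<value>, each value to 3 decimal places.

x=12.164 y=-22.242

eq1: (x − 42.779)² + (y − 0.099)² = 37.8997322945²
eq2: (x + 26.291)² + (y + 48.061)² = 46.3186541436²
eq3: (x + 24.242)² + (y − 25.025)² = 59.6618795423²
eq3−eq2, eq3−eq1 (x²,y² cancel):
  -4.098·x − 146.172·y = 3201.273362
  134.042·x − 49.852·y = 2739.277616
det = -4.098·-49.852 − -146.172·134.042 = 19797.480720
x = (3201.273362·-49.852 − -146.172·2739.277616) / 19797.480720 = 12.163962
y = (-4.098·2739.277616 − 3201.273362·134.042) / 19797.480720 = -22.241751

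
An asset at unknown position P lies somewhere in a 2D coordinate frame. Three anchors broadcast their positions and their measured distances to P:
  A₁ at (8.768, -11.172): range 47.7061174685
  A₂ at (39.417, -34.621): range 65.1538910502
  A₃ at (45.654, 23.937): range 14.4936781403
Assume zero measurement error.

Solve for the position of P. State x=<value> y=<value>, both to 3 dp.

x=32.570 y=30.172

eq1: (x − 8.768)² + (y + 11.172)² = 47.7061174685²
eq2: (x − 39.417)² + (y + 34.621)² = 65.1538910502²
eq3: (x − 45.654)² + (y − 23.937)² = 14.4936781403²
eq2−eq3, eq2−eq1 (x²,y² cancel):
  12.474·x + 117.116·y = 3939.916968
  -61.298·x + 46.898·y = -581.466247
det = 12.474·46.898 − 117.116·-61.298 = 7763.982220
x = (3939.916968·46.898 − 117.116·-581.466247) / 7763.982220 = 32.570042
y = (12.474·-581.466247 − 3939.916968·-61.298) / 7763.982220 = 30.172122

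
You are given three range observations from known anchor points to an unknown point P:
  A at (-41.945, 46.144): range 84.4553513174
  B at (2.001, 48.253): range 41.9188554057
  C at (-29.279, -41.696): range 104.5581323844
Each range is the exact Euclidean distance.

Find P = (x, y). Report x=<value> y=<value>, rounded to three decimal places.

eq1: (x + 41.945)² + (y − 46.144)² = 84.4553513174²
eq2: (x − 2.001)² + (y − 48.253)² = 41.9188554057²
eq3: (x + 29.279)² + (y + 41.696)² = 104.5581323844²
eq3−eq2, eq3−eq1 (x²,y² cancel):
  62.560·x + 179.898·y = 8911.752362
  -25.332·x + 175.680·y = 5092.532186
det = 62.560·175.680 − 179.898·-25.332 = 15547.716936
x = (8911.752362·175.680 − 179.898·5092.532186) / 15547.716936 = 41.773355
y = (62.560·5092.532186 − 8911.752362·-25.332) / 15547.716936 = 35.011013

x=41.773 y=35.011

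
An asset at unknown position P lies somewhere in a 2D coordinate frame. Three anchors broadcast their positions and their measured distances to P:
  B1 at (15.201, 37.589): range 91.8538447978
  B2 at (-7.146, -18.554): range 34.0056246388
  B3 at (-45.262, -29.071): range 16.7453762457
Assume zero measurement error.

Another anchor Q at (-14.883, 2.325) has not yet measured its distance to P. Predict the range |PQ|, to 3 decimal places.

eq1: (x − 15.201)² + (y − 37.589)² = 91.8538447978²
eq2: (x + 7.146)² + (y + 18.554)² = 34.0056246388²
eq3: (x + 45.262)² + (y + 29.071)² = 16.7453762457²
eq3−eq1, eq3−eq2 (x²,y² cancel):
  120.926·x + 133.320·y = -9406.489542
  76.232·x + 21.034·y = -3374.430334
det = 120.926·21.034 − 133.320·76.232 = -7619.692756
x = (-9406.489542·21.034 − 133.320·-3374.430334) / -7619.692756 = -33.075212
y = (120.926·-3374.430334 − -9406.489542·76.232) / -7619.692756 = -40.555329
|P − Q| = √((-33.075212 − -14.883)² + (-40.555329 − 2.325)²) = 46.579815

46.580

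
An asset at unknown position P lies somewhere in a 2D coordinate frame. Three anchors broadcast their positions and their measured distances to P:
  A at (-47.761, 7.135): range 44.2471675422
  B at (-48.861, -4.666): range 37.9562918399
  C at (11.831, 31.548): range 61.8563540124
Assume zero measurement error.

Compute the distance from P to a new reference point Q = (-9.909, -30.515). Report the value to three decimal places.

9.160

eq1: (x + 47.761)² + (y − 7.135)² = 44.2471675422²
eq2: (x + 48.861)² + (y + 4.666)² = 37.9562918399²
eq3: (x − 11.831)² + (y − 31.548)² = 61.8563540124²
eq2−eq1, eq2−eq3 (x²,y² cancel):
  2.200·x + 23.602·y = -594.279276
  121.384·x + 72.428·y = -3659.448453
det = 2.200·72.428 − 23.602·121.384 = -2705.563568
x = (-594.279276·72.428 − 23.602·-3659.448453) / -2705.563568 = -16.014350
y = (2.200·-3659.448453 − -594.279276·121.384) / -2705.563568 = -23.686455
|P − Q| = √((-16.014350 − -9.909)² + (-23.686455 − -30.515)²) = 9.159931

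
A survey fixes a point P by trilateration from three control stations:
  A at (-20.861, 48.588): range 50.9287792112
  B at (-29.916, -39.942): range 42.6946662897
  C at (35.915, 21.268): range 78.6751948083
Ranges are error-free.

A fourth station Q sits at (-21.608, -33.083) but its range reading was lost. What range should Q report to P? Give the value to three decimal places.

eq1: (x + 20.861)² + (y − 48.588)² = 50.9287792112²
eq2: (x + 29.916)² + (y + 39.942)² = 42.6946662897²
eq3: (x − 35.915)² + (y − 21.268)² = 78.6751948083²
eq1−eq3, eq1−eq2 (x²,y² cancel):
  113.552·x − 54.640·y = -4649.805742
  -18.110·x − 177.060·y = 465.261377
det = 113.552·-177.060 − -54.640·-18.110 = -21095.047520
x = (-4649.805742·-177.060 − -54.640·465.261377) / -21095.047520 = -40.232973
y = (113.552·465.261377 − -4649.805742·-18.110) / -21095.047520 = 1.487393
|P − Q| = √((-40.232973 − -21.608)² + (1.487393 − -33.083)²) = 39.268329

39.268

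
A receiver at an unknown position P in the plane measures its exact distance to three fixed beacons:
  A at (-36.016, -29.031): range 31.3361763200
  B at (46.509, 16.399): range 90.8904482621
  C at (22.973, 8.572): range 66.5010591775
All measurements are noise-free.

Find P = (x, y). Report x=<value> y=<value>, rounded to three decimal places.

eq1: (x + 36.016)² + (y + 29.031)² = 31.3361763200²
eq2: (x − 46.509)² + (y − 16.399)² = 90.8904482621²
eq3: (x − 22.973)² + (y − 8.572)² = 66.5010591775²
eq1−eq3, eq1−eq2 (x²,y² cancel):
  117.978·x + 75.206·y = -4979.148229
  165.050·x + 90.860·y = -6987.054574
det = 117.978·90.860 − 75.206·165.050 = -1693.269220
x = (-4979.148229·90.860 − 75.206·-6987.054574) / -1693.269220 = -43.149085
y = (117.978·-6987.054574 − -4979.148229·165.050) / -1693.269220 = 1.482522

x=-43.149 y=1.483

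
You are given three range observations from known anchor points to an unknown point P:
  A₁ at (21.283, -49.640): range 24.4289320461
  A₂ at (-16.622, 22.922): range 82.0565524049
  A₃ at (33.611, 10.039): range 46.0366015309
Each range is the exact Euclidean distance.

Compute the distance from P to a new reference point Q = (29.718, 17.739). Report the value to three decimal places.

eq1: (x − 21.283)² + (y + 49.640)² = 24.4289320461²
eq2: (x + 16.622)² + (y − 22.922)² = 82.0565524049²
eq3: (x − 33.611)² + (y − 10.039)² = 46.0366015309²
eq2−eq1, eq2−eq3 (x²,y² cancel):
  75.810·x − 145.124·y = 8251.891793
  100.466·x − 25.766·y = 5042.680986
det = 75.810·-25.766 − -145.124·100.466 = 12626.707324
x = (8251.891793·-25.766 − -145.124·5042.680986) / 12626.707324 = 41.118858
y = (75.810·5042.680986 − 8251.891793·100.466) / 12626.707324 = -35.381268
|P − Q| = √((41.118858 − 29.718)² + (-35.381268 − 17.739)²) = 54.329941

54.330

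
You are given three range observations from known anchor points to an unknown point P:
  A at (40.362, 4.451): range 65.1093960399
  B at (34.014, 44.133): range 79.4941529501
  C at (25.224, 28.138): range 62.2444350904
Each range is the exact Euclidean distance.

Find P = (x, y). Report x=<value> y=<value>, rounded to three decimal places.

eq1: (x − 40.362)² + (y − 4.451)² = 65.1093960399²
eq2: (x − 34.014)² + (y − 44.133)² = 79.4941529501²
eq3: (x − 25.224)² + (y − 28.138)² = 62.2444350904²
eq3−eq2, eq3−eq1 (x²,y² cancel):
  17.580·x + 31.990·y = -768.273989
  30.276·x − 47.374·y = -143.958528
det = 17.580·-47.374 − 31.990·30.276 = -1801.364160
x = (-768.273989·-47.374 − 31.990·-143.958528) / -1801.364160 = -22.761331
y = (17.580·-143.958528 − -768.273989·30.276) / -1801.364160 = -11.507652

x=-22.761 y=-11.508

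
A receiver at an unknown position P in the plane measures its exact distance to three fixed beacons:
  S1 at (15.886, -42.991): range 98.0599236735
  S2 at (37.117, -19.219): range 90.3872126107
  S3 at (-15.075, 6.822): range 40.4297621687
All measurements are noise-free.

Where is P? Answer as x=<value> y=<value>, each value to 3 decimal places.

eq1: (x − 15.886)² + (y + 42.991)² = 98.0599236735²
eq2: (x − 37.117)² + (y + 19.219)² = 90.3872126107²
eq3: (x + 15.075)² + (y − 6.822)² = 40.4297621687²
eq2−eq3, eq2−eq1 (x²,y² cancel):
  -104.384·x + 52.082·y = 5062.036194
  -42.462·x − 47.544·y = -1092.351000
det = -104.384·-47.544 − 52.082·-42.462 = 7174.338780
x = (5062.036194·-47.544 − 52.082·-1092.351000) / 7174.338780 = -25.615967
y = (-104.384·-1092.351000 − 5062.036194·-42.462) / 7174.338780 = 45.853445

x=-25.616 y=45.853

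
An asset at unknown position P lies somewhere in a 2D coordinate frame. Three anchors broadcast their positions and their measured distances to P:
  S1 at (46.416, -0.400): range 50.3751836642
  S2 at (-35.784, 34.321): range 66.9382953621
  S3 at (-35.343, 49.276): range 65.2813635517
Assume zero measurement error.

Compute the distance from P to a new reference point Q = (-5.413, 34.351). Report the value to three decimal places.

eq1: (x − 46.416)² + (y + 0.400)² = 50.3751836642²
eq2: (x + 35.784)² + (y − 34.321)² = 66.9382953621²
eq3: (x + 35.343)² + (y − 49.276)² = 65.2813635517²
eq3−eq2, eq3−eq1 (x²,y² cancel):
  -0.882·x − 29.910·y = -1437.905087
  163.518·x − 99.352·y = 201.350529
det = -0.882·-99.352 − -29.910·163.518 = 4978.451844
x = (-1437.905087·-99.352 − -29.910·201.350529) / 4978.451844 = 29.905108
y = (-0.882·201.350529 − -1437.905087·163.518) / 4978.451844 = 47.192537
|P − Q| = √((29.905108 − -5.413)² + (47.192537 − 34.351)²) = 37.580232

37.580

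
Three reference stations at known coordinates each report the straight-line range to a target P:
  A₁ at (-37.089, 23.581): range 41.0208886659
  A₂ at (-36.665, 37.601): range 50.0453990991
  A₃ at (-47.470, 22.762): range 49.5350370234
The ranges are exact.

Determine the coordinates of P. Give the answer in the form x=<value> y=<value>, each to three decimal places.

x=-3.337 y=0.268

eq1: (x + 37.089)² + (y − 23.581)² = 41.0208886659²
eq2: (x + 36.665)² + (y − 37.601)² = 50.0453990991²
eq3: (x + 47.470)² + (y − 22.762)² = 49.5350370234²
eq2−eq1, eq2−eq3 (x²,y² cancel):
  -0.848·x − 28.040·y = -4.671280
  -21.610·x − 29.678·y = 64.174196
det = -0.848·-29.678 − -28.040·-21.610 = -580.777456
x = (-4.671280·-29.678 − -28.040·64.174196) / -580.777456 = -3.337042
y = (-0.848·64.174196 − -4.671280·-21.610) / -580.777456 = 0.267514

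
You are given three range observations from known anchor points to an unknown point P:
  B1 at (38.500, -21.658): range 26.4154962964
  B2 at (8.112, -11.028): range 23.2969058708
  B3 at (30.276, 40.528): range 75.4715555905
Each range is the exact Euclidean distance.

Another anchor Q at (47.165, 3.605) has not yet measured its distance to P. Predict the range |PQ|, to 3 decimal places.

49.112

eq1: (x − 38.500)² + (y + 21.658)² = 26.4154962964²
eq2: (x − 8.112)² + (y + 11.028)² = 23.2969058708²
eq3: (x − 30.276)² + (y − 40.528)² = 75.4715555905²
eq2−eq1, eq2−eq3 (x²,y² cancel):
  60.776·x − 21.260·y = 1608.865015
  44.328·x + 103.112·y = -2781.476248
det = 60.776·103.112 − -21.260·44.328 = 7209.148192
x = (1608.865015·103.112 − -21.260·-2781.476248) / 7209.148192 = 14.808838
y = (60.776·-2781.476248 − 1608.865015·44.328) / 7209.148192 = -33.341632
|P − Q| = √((14.808838 − 47.165)² + (-33.341632 − 3.605)²) = 49.111861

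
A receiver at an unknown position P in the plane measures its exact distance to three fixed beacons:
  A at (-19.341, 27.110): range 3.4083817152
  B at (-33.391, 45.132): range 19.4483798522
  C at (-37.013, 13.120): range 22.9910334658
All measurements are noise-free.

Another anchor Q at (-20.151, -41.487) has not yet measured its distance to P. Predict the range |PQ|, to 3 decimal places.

eq1: (x + 19.341)² + (y − 27.110)² = 3.4083817152²
eq2: (x + 33.391)² + (y − 45.132)² = 19.4483798522²
eq3: (x + 37.013)² + (y − 13.120)² = 22.9910334658²
eq2−eq3, eq2−eq1 (x²,y² cancel):
  -7.244·x − 64.024·y = -1760.107877
  28.100·x − 36.044·y = -1676.207511
det = -7.244·-36.044 − -64.024·28.100 = 2060.177136
x = (-1760.107877·-36.044 − -64.024·-1676.207511) / 2060.177136 = -21.297286
y = (-7.244·-1676.207511 − -1760.107877·28.100) / 2060.177136 = 29.901059
|P − Q| = √((-21.297286 − -20.151)² + (29.901059 − -41.487)²) = 71.397262

71.397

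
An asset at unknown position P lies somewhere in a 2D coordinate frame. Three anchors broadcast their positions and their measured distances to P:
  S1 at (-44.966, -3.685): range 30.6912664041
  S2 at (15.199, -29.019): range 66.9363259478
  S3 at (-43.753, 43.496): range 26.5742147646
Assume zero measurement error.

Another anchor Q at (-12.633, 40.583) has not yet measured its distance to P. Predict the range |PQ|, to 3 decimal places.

24.217

eq1: (x + 44.966)² + (y + 3.685)² = 30.6912664041²
eq2: (x − 15.199)² + (y + 29.019)² = 66.9363259478²
eq3: (x + 43.753)² + (y − 43.496)² = 26.5742147646²
eq1−eq2, eq1−eq3 (x²,y² cancel):
  120.330·x − 50.668·y = -4500.926317
  2.426·x + 94.362·y = 2006.471587
det = 120.330·94.362 − -50.668·2.426 = 11477.500028
x = (-4500.926317·94.362 − -50.668·2006.471587) / 11477.500028 = -28.146592
y = (120.330·2006.471587 − -4500.926317·2.426) / 11477.500028 = 21.987190
|P − Q| = √((-28.146592 − -12.633)² + (21.987190 − 40.583)²) = 24.217260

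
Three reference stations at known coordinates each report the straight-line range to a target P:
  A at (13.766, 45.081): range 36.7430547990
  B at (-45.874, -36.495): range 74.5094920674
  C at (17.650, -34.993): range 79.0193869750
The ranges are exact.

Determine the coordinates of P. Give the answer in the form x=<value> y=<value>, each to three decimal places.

x=-21.207 y=33.813

eq1: (x − 13.766)² + (y − 45.081)² = 36.7430547990²
eq2: (x + 45.874)² + (y + 36.495)² = 74.5094920674²
eq3: (x − 17.650)² + (y + 34.993)² = 79.0193869750²
eq1−eq2, eq1−eq3 (x²,y² cancel):
  -119.280·x − 163.152·y = -2987.102748
  7.768·x − 160.148·y = -5579.778210
det = -119.280·-160.148 − -163.152·7.768 = 20369.818176
x = (-2987.102748·-160.148 − -163.152·-5579.778210) / 20369.818176 = -21.206544
y = (-119.280·-5579.778210 − -2987.102748·7.768) / 20369.818176 = 33.812759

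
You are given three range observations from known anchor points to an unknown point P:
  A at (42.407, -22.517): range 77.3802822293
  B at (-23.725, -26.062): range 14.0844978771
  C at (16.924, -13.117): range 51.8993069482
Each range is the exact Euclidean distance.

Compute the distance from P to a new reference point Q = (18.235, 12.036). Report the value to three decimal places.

eq1: (x − 42.407)² + (y + 22.517)² = 77.3802822293²
eq2: (x + 23.725)² + (y + 26.062)² = 14.0844978771²
eq3: (x − 16.924)² + (y + 13.117)² = 51.8993069482²
eq3−eq1, eq3−eq2 (x²,y² cancel):
  50.966·x − 18.800·y = -1447.278543
  -81.298·x − 25.890·y = 3278.790985
det = 50.966·-25.890 − -18.800·-81.298 = -2847.912140
x = (-1447.278543·-25.890 − -18.800·3278.790985) / -2847.912140 = -34.801394
y = (50.966·3278.790985 − -1447.278543·-81.298) / -2847.912140 = -17.362197
|P − Q| = √((-34.801394 − 18.235)² + (-17.362197 − 12.036)²) = 60.639204

60.639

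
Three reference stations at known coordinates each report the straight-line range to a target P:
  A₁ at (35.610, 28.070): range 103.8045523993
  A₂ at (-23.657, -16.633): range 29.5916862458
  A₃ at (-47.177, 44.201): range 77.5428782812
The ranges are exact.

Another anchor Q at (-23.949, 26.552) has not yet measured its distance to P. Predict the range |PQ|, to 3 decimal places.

eq1: (x − 35.610)² + (y − 28.070)² = 103.8045523993²
eq2: (x + 23.657)² + (y + 16.633)² = 29.5916862458²
eq3: (x + 47.177)² + (y − 44.201)² = 77.5428782812²
eq1−eq3, eq1−eq2 (x²,y² cancel):
  -165.574·x + 32.262·y = 6885.887857
  -118.534·x − 89.406·y = 8680.030542
det = -165.574·-89.406 − 32.262·-118.534 = 18627.452952
x = (6885.887857·-89.406 − 32.262·8680.030542) / 18627.452952 = -48.083591
y = (-165.574·8680.030542 − 6885.887857·-118.534) / 18627.452952 = -33.336578
|P − Q| = √((-48.083591 − -23.949)² + (-33.336578 − 26.552)²) = 64.568726

64.569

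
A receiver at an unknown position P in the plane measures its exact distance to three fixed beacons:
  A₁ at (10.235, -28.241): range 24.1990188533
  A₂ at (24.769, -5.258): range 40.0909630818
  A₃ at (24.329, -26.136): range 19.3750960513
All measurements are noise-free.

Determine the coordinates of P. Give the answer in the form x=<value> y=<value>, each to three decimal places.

x=27.438 y=-45.260

eq1: (x − 10.235)² + (y + 28.241)² = 24.1990188533²
eq2: (x − 24.769)² + (y + 5.258)² = 40.0909630818²
eq3: (x − 24.329)² + (y + 26.136)² = 19.3750960513²
eq3−eq2, eq3−eq1 (x²,y² cancel):
  0.880·x + 41.756·y = -1865.731786
  -28.188·x − 4.210·y = -582.879597
det = 0.880·-4.210 − 41.756·-28.188 = 1173.313328
x = (-1865.731786·-4.210 − 41.756·-582.879597) / 1173.313328 = 27.438068
y = (0.880·-582.879597 − -1865.731786·-28.188) / 1173.313328 = -45.260017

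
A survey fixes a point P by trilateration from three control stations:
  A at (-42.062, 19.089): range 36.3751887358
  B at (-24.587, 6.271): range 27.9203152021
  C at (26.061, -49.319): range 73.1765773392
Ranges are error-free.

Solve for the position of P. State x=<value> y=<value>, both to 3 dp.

x=-39.694 y=-17.209

eq1: (x + 42.062)² + (y − 19.089)² = 36.3751887358²
eq2: (x + 24.587)² + (y − 6.271)² = 27.9203152021²
eq3: (x − 26.061)² + (y + 49.319)² = 73.1765773392²
eq3−eq1, eq3−eq2 (x²,y² cancel):
  -136.246·x + 136.816·y = 3053.719399
  -101.296·x + 111.180·y = 2107.573998
det = -136.246·111.180 − 136.816·-101.296 = -1288.916744
x = (3053.719399·111.180 − 136.816·2107.573998) / -1288.916744 = -39.694324
y = (-136.246·2107.573998 − 3053.719399·-101.296) / -1288.916744 = -17.209050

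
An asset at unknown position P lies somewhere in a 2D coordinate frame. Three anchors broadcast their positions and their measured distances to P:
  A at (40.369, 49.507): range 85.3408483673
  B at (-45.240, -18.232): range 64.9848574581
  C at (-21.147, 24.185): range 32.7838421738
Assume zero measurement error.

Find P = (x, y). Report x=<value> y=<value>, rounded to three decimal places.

eq1: (x − 40.369)² + (y − 49.507)² = 85.3408483673²
eq2: (x + 45.240)² + (y + 18.232)² = 64.9848574581²
eq3: (x + 21.147)² + (y − 24.185)² = 32.7838421738²
eq1−eq3, eq1−eq2 (x²,y² cancel):
  -123.032·x − 50.644·y = 3159.790716
  -171.218·x − 135.478·y = 1358.492915
det = -123.032·-135.478 − -50.644·-171.218 = 7996.964904
x = (3159.790716·-135.478 − -50.644·1358.492915) / 7996.964904 = -44.927371
y = (-123.032·1358.492915 − 3159.790716·-171.218) / 7996.964904 = 46.752105

x=-44.927 y=46.752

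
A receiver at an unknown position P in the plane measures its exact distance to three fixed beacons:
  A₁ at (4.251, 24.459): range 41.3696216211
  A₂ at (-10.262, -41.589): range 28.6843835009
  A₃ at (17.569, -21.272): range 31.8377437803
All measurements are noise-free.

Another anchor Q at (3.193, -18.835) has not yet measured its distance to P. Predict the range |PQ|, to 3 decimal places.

eq1: (x − 4.251)² + (y − 24.459)² = 41.3696216211²
eq2: (x + 10.262)² + (y + 41.589)² = 28.6843835009²
eq3: (x − 17.569)² + (y + 21.272)² = 31.8377437803²
eq3−eq1, eq3−eq2 (x²,y² cancel):
  -26.636·x + 91.462·y = -842.657727
  -55.662·x − 40.634·y = 1264.633892
det = -26.636·-40.634 − 91.462·-55.662 = 6173.285068
x = (-842.657727·-40.634 − 91.462·1264.633892) / 6173.285068 = -13.189961
y = (-26.636·1264.633892 − -842.657727·-55.662) / 6173.285068 = -13.054444
|P − Q| = √((-13.189961 − 3.193)² + (-13.054444 − -18.835)²) = 17.372860

17.373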